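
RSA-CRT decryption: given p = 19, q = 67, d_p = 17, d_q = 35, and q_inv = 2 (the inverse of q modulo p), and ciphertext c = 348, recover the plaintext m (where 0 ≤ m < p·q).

434

m₁ = c^(d_p) mod p: c ≡ 6 (mod 19), and 6^17 mod 19 = 16.
m₂ = c^(d_q) mod q: c ≡ 13 (mod 67), and 13^35 mod 67 = 32.
h = q_inv·(m₁ − m₂) mod p = 2·(16 − 32) mod 19 = 6.
m = m₂ + h·q = 32 + 6·67 = 434.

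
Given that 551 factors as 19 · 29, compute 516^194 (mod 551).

460

Mod 19: 516 ≡ 3; by Fermat, exponent reduces to 194 mod 18 = 14; 3^14 ≡ 4 (mod 19).
Mod 29: 516 ≡ 23; by Fermat, exponent reduces to 194 mod 28 = 26; 23^26 ≡ 25 (mod 29).
Combine by CRT: x ≡ 4 (mod 19), x ≡ 25 (mod 29) ⇒ x ≡ 460 (mod 551).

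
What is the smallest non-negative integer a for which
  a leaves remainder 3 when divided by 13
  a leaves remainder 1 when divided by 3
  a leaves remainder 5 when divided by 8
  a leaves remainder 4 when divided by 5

1069

The moduli are pairwise coprime; N = 13·3·8·5 = 1560.
N/13 = 120; 120 ≡ 3 (mod 13); 3·9 ≡ 1, so inverse 9.
N/3 = 520; 520 ≡ 1 (mod 3), inverse 1.
N/8 = 195; 195 ≡ 3 (mod 8); 3·3 ≡ 1, so inverse 3.
N/5 = 312; 312 ≡ 2 (mod 5); 2·3 ≡ 1, so inverse 3.
a ≡ 3·120·9 + 1·520·1 + 5·195·3 + 4·312·3 = 10429.
10429 mod 1560 = 1069.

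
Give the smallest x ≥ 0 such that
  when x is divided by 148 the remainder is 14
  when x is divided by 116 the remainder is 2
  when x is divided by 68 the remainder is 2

Combine the congruences pairwise.
gcd(148, 116) = 4 and 4 | (2 − 14), so the pair is consistent; merging gives x ≡ 3714 (mod 4292), where 4292 = lcm(148, 116).
gcd(4292, 68) = 4 and 4 | (2 − 3714), so the pair is consistent; merging gives x ≡ 55218 (mod 72964), where 72964 = lcm(4292, 68).
The solution is unique modulo lcm(148, 116, 68) = 72964.

55218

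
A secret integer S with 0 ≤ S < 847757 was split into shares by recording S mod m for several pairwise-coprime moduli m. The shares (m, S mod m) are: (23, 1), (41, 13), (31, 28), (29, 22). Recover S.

From S ≡ 1 (mod 23) write S = 1 + 23t. Substituting into S ≡ 13 (mod 41) gives 23t ≡ 12 (mod 41), and since 23⁻¹ ≡ 25 (mod 41), t ≡ 13. Hence S ≡ 1 + 23·13 = 300 (mod 943).
From S ≡ 300 (mod 943) write S = 300 + 943t. Substituting into S ≡ 28 (mod 31) gives 943t ≡ 7 (mod 31), and since 13⁻¹ ≡ 12 (mod 31), t ≡ 22. Hence S ≡ 300 + 943·22 = 21046 (mod 29233).
From S ≡ 21046 (mod 29233) write S = 21046 + 29233t. Substituting into S ≡ 22 (mod 29) gives 29233t ≡ 1 (mod 29), and since 1⁻¹ ≡ 1 (mod 29), t ≡ 1. Hence S ≡ 21046 + 29233·1 = 50279 (mod 847757).

50279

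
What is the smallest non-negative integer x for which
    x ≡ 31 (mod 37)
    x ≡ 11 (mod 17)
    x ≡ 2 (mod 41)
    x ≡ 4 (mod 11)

272980

The moduli are pairwise coprime; N = 37·17·41·11 = 283679.
N/37 = 7667; 7667 ≡ 8 (mod 37); 8·14 ≡ 1, so inverse 14.
N/17 = 16687; 16687 ≡ 10 (mod 17); 10·12 ≡ 1, so inverse 12.
N/41 = 6919; 6919 ≡ 31 (mod 41); 31·4 ≡ 1, so inverse 4.
N/11 = 25789; 25789 ≡ 5 (mod 11); 5·9 ≡ 1, so inverse 9.
x ≡ 31·7667·14 + 11·16687·12 + 2·6919·4 + 4·25789·9 = 6513918.
6513918 mod 283679 = 272980.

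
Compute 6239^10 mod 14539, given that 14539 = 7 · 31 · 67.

Mod 7: 6239 ≡ 2; by Fermat, exponent reduces to 10 mod 6 = 4; 2^4 ≡ 2 (mod 7).
Mod 31: 6239 ≡ 8; 8^10 ≡ 1 (mod 31).
Mod 67: 6239 ≡ 8; 8^10 ≡ 25 (mod 67).
Combine by CRT: x ≡ 2 (mod 7), x ≡ 1 (mod 31), x ≡ 25 (mod 67) ⇒ x ≡ 13827 (mod 14539).

13827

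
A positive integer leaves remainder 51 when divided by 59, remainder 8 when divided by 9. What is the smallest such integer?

From N ≡ 51 (mod 59) write N = 51 + 59t. Substituting into N ≡ 8 (mod 9) gives 59t ≡ 2 (mod 9), and since 5⁻¹ ≡ 2 (mod 9), t ≡ 4. Hence N ≡ 51 + 59·4 = 287 (mod 531).

287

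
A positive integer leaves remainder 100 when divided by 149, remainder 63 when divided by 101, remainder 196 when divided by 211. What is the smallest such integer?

From n ≡ 100 (mod 149) write n = 100 + 149t. Substituting into n ≡ 63 (mod 101) gives 149t ≡ 64 (mod 101), and since 48⁻¹ ≡ 40 (mod 101), t ≡ 35. Hence n ≡ 100 + 149·35 = 5315 (mod 15049).
From n ≡ 5315 (mod 15049) write n = 5315 + 15049t. Substituting into n ≡ 196 (mod 211) gives 15049t ≡ 156 (mod 211), and since 68⁻¹ ≡ 90 (mod 211), t ≡ 114. Hence n ≡ 5315 + 15049·114 = 1720901 (mod 3175339).

1720901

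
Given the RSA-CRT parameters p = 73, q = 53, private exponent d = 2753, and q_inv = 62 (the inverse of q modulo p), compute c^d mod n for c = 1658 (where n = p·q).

2890

d_p = d mod (p−1) = 2753 mod 72 = 17; d_q = d mod (q−1) = 49.
m₁ = c^(d_p) mod p: c ≡ 52 (mod 73), and 52^17 mod 73 = 43.
m₂ = c^(d_q) mod q: c ≡ 15 (mod 53), and 15^49 mod 53 = 28.
h = q_inv·(m₁ − m₂) mod p = 62·(43 − 28) mod 73 = 54.
m = m₂ + h·q = 28 + 54·53 = 2890.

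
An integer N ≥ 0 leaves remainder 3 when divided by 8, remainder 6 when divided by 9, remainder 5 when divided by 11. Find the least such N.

555

The moduli are pairwise coprime; M = 8·9·11 = 792.
M/8 = 99; 99 ≡ 3 (mod 8); 3·3 ≡ 1, so inverse 3.
M/9 = 88; 88 ≡ 7 (mod 9); 7·4 ≡ 1, so inverse 4.
M/11 = 72; 72 ≡ 6 (mod 11); 6·2 ≡ 1, so inverse 2.
N ≡ 3·99·3 + 6·88·4 + 5·72·2 = 3723.
3723 mod 792 = 555.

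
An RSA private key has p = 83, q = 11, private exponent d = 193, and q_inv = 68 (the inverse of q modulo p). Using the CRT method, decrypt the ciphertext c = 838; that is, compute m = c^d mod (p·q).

d_p = d mod (p−1) = 193 mod 82 = 29; d_q = d mod (q−1) = 3.
m₁ = c^(d_p) mod p: c ≡ 8 (mod 83), and 8^29 mod 83 = 32.
m₂ = c^(d_q) mod q: c ≡ 2 (mod 11), and 2^3 mod 11 = 8.
h = q_inv·(m₁ − m₂) mod p = 68·(32 − 8) mod 83 = 55.
m = m₂ + h·q = 8 + 55·11 = 613.

613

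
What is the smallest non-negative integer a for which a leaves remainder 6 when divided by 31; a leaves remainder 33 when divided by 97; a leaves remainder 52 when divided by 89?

195585

From a ≡ 6 (mod 31) write a = 6 + 31t. Substituting into a ≡ 33 (mod 97) gives 31t ≡ 27 (mod 97), and since 31⁻¹ ≡ 72 (mod 97), t ≡ 4. Hence a ≡ 6 + 31·4 = 130 (mod 3007).
From a ≡ 130 (mod 3007) write a = 130 + 3007t. Substituting into a ≡ 52 (mod 89) gives 3007t ≡ 11 (mod 89), and since 70⁻¹ ≡ 14 (mod 89), t ≡ 65. Hence a ≡ 130 + 3007·65 = 195585 (mod 267623).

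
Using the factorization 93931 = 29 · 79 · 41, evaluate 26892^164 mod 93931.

23544

Mod 29: 26892 ≡ 9; by Fermat, exponent reduces to 164 mod 28 = 24; 9^24 ≡ 25 (mod 29).
Mod 79: 26892 ≡ 32; by Fermat, exponent reduces to 164 mod 78 = 8; 32^8 ≡ 2 (mod 79).
Mod 41: 26892 ≡ 37; by Fermat, exponent reduces to 164 mod 40 = 4; 37^4 ≡ 10 (mod 41).
Combine by CRT: x ≡ 25 (mod 29), x ≡ 2 (mod 79), x ≡ 10 (mod 41) ⇒ x ≡ 23544 (mod 93931).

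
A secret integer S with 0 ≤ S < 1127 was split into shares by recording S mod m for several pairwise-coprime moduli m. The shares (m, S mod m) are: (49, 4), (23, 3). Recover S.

Combine the congruences pairwise.
From S ≡ 4 (mod 49) write S = 4 + 49t. Substituting into S ≡ 3 (mod 23) gives 49t ≡ 22 (mod 23), and since 3⁻¹ ≡ 8 (mod 23), t ≡ 15. Hence S ≡ 4 + 49·15 = 739 (mod 1127).

739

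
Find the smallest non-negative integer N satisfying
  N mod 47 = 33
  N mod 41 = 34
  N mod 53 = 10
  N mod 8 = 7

206551

From N ≡ 33 (mod 47) write N = 33 + 47t. Substituting into N ≡ 34 (mod 41) gives 47t ≡ 1 (mod 41), and since 6⁻¹ ≡ 7 (mod 41), t ≡ 7. Hence N ≡ 33 + 47·7 = 362 (mod 1927).
From N ≡ 362 (mod 1927) write N = 362 + 1927t. Substituting into N ≡ 10 (mod 53) gives 1927t ≡ 19 (mod 53), and since 19⁻¹ ≡ 14 (mod 53), t ≡ 1. Hence N ≡ 362 + 1927·1 = 2289 (mod 102131).
From N ≡ 2289 (mod 102131) write N = 2289 + 102131t. Substituting into N ≡ 7 (mod 8) gives 102131t ≡ 6 (mod 8), and since 3⁻¹ ≡ 3 (mod 8), t ≡ 2. Hence N ≡ 2289 + 102131·2 = 206551 (mod 817048).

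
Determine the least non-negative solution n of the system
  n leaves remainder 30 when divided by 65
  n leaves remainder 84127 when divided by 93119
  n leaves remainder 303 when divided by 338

Combine the congruences pairwise.
gcd(65, 93119) = 13 and 13 | (84127 − 30), so the pair is consistent; merging gives n ≡ 270365 (mod 465595), where 465595 = lcm(65, 93119).
gcd(465595, 338) = 169 and 169 | (303 − 270365), so the pair is consistent; merging gives n ≡ 270365 (mod 931190), where 931190 = lcm(465595, 338).
The solution is unique modulo lcm(65, 93119, 338) = 931190.

270365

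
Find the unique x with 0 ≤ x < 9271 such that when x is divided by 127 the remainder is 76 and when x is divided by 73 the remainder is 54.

From x ≡ 76 (mod 127) write x = 76 + 127t. Substituting into x ≡ 54 (mod 73) gives 127t ≡ 51 (mod 73), and since 54⁻¹ ≡ 23 (mod 73), t ≡ 5. Hence x ≡ 76 + 127·5 = 711 (mod 9271).

711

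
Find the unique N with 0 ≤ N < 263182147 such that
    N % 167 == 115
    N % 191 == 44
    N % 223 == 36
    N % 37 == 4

170169775

The moduli are pairwise coprime; M = 167·191·223·37 = 263182147.
M/167 = 1575941; 1575941 ≡ 129 (mod 167); 129·145 ≡ 1, so inverse 145.
M/191 = 1377917; 1377917 ≡ 43 (mod 191); 43·40 ≡ 1, so inverse 40.
M/223 = 1180189; 1180189 ≡ 73 (mod 223); 73·55 ≡ 1, so inverse 55.
M/37 = 7113031; 7113031 ≡ 3 (mod 37); 3·25 ≡ 1, so inverse 25.
N ≡ 115·1575941·145 + 44·1377917·40 + 36·1180189·55 + 4·7113031·25 = 31752027415.
31752027415 mod 263182147 = 170169775.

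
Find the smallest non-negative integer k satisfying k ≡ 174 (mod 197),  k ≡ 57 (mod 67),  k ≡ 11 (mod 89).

The moduli are pairwise coprime; N = 197·67·89 = 1174711.
N/197 = 5963; 5963 ≡ 53 (mod 197); 53·171 ≡ 1, so inverse 171.
N/67 = 17533; 17533 ≡ 46 (mod 67); 46·51 ≡ 1, so inverse 51.
N/89 = 13199; 13199 ≡ 27 (mod 89); 27·33 ≡ 1, so inverse 33.
k ≡ 174·5963·171 + 57·17533·51 + 11·13199·33 = 233182770.
233182770 mod 1174711 = 589992.

589992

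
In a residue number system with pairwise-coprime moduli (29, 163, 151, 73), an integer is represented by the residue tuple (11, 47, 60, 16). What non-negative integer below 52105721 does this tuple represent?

19725492

The moduli are pairwise coprime; N = 29·163·151·73 = 52105721.
N/29 = 1796749; 1796749 ≡ 25 (mod 29); 25·7 ≡ 1, so inverse 7.
N/163 = 319667; 319667 ≡ 24 (mod 163); 24·34 ≡ 1, so inverse 34.
N/151 = 345071; 345071 ≡ 36 (mod 151); 36·21 ≡ 1, so inverse 21.
N/73 = 713777; 713777 ≡ 56 (mod 73); 56·30 ≡ 1, so inverse 30.
x ≡ 11·1796749·7 + 47·319667·34 + 60·345071·21 + 16·713777·30 = 1426579959.
1426579959 mod 52105721 = 19725492.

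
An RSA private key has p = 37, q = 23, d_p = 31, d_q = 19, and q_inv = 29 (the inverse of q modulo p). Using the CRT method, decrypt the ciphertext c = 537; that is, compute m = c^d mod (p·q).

m₁ = c^(d_p) mod p: c ≡ 19 (mod 37), and 19^31 mod 37 = 32.
m₂ = c^(d_q) mod q: c ≡ 8 (mod 23), and 8^19 mod 23 = 4.
h = q_inv·(m₁ − m₂) mod p = 29·(32 − 4) mod 37 = 35.
m = m₂ + h·q = 4 + 35·23 = 809.

809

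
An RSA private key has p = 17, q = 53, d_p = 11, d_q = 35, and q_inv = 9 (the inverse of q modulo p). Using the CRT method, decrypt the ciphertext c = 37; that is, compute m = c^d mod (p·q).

653

m₁ = c^(d_p) mod p: c ≡ 3 (mod 17), and 3^11 mod 17 = 7.
m₂ = c^(d_q) mod q: c ≡ 37 (mod 53), and 37^35 mod 53 = 17.
h = q_inv·(m₁ − m₂) mod p = 9·(7 − 17) mod 17 = 12.
m = m₂ + h·q = 17 + 12·53 = 653.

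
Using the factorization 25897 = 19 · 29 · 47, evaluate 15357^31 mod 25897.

Mod 19: 15357 ≡ 5; by Fermat, exponent reduces to 31 mod 18 = 13; 5^13 ≡ 17 (mod 19).
Mod 29: 15357 ≡ 16; by Fermat, exponent reduces to 31 mod 28 = 3; 16^3 ≡ 7 (mod 29).
Mod 47: 15357 ≡ 35; 35^31 ≡ 13 (mod 47).
Combine by CRT: x ≡ 17 (mod 19), x ≡ 7 (mod 29), x ≡ 13 (mod 47) ⇒ x ≡ 4995 (mod 25897).

4995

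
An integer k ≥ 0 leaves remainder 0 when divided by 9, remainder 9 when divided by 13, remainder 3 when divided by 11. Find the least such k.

828

From k ≡ 0 (mod 9) write k = 0 + 9t. Substituting into k ≡ 9 (mod 13) gives 9t ≡ 9 (mod 13), and since 9⁻¹ ≡ 3 (mod 13), t ≡ 1. Hence k ≡ 0 + 9·1 = 9 (mod 117).
From k ≡ 9 (mod 117) write k = 9 + 117t. Substituting into k ≡ 3 (mod 11) gives 117t ≡ 5 (mod 11), and since 7⁻¹ ≡ 8 (mod 11), t ≡ 7. Hence k ≡ 9 + 117·7 = 828 (mod 1287).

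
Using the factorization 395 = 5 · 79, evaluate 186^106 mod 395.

336

Mod 5: 186 ≡ 1; by Fermat, exponent reduces to 106 mod 4 = 2; 1^2 ≡ 1 (mod 5).
Mod 79: 186 ≡ 28; by Fermat, exponent reduces to 106 mod 78 = 28; 28^28 ≡ 20 (mod 79).
Combine by CRT: x ≡ 1 (mod 5), x ≡ 20 (mod 79) ⇒ x ≡ 336 (mod 395).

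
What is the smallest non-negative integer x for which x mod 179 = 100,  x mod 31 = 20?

From x ≡ 100 (mod 179) write x = 100 + 179t. Substituting into x ≡ 20 (mod 31) gives 179t ≡ 13 (mod 31), and since 24⁻¹ ≡ 22 (mod 31), t ≡ 7. Hence x ≡ 100 + 179·7 = 1353 (mod 5549).

1353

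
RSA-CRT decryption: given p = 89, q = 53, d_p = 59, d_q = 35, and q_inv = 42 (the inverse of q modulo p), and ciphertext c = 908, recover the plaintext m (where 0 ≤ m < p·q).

m₁ = c^(d_p) mod p: c ≡ 18 (mod 89), and 18^59 mod 89 = 17.
m₂ = c^(d_q) mod q: c ≡ 7 (mod 53), and 7^35 mod 53 = 43.
h = q_inv·(m₁ − m₂) mod p = 42·(17 − 43) mod 89 = 65.
m = m₂ + h·q = 43 + 65·53 = 3488.

3488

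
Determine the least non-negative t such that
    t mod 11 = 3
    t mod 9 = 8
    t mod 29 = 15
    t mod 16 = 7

45719

The moduli are pairwise coprime; N = 11·9·29·16 = 45936.
N/11 = 4176; 4176 ≡ 7 (mod 11); 7·8 ≡ 1, so inverse 8.
N/9 = 5104; 5104 ≡ 1 (mod 9), inverse 1.
N/29 = 1584; 1584 ≡ 18 (mod 29); 18·21 ≡ 1, so inverse 21.
N/16 = 2871; 2871 ≡ 7 (mod 16); 7·7 ≡ 1, so inverse 7.
t ≡ 3·4176·8 + 8·5104·1 + 15·1584·21 + 7·2871·7 = 780695.
780695 mod 45936 = 45719.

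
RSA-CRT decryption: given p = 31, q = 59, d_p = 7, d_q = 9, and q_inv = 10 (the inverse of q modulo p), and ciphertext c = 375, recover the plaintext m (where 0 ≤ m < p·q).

m₁ = c^(d_p) mod p: c ≡ 3 (mod 31), and 3^7 mod 31 = 17.
m₂ = c^(d_q) mod q: c ≡ 21 (mod 59), and 21^9 mod 59 = 51.
h = q_inv·(m₁ − m₂) mod p = 10·(17 − 51) mod 31 = 1.
m = m₂ + h·q = 51 + 1·59 = 110.

110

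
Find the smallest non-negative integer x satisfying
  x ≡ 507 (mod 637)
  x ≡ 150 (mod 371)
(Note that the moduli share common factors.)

Combine the congruences pairwise.
gcd(637, 371) = 7 and 7 | (150 − 507), so the pair is consistent; merging gives x ≡ 9425 (mod 33761), where 33761 = lcm(637, 371).
The solution is unique modulo lcm(637, 371) = 33761.

9425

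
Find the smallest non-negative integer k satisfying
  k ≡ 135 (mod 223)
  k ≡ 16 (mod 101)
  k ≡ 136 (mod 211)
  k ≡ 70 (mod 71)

The moduli are pairwise coprime; N = 223·101·211·71 = 337417063.
N/223 = 1513081; 1513081 ≡ 26 (mod 223); 26·163 ≡ 1, so inverse 163.
N/101 = 3340763; 3340763 ≡ 87 (mod 101); 87·36 ≡ 1, so inverse 36.
N/211 = 1599133; 1599133 ≡ 175 (mod 211); 175·41 ≡ 1, so inverse 41.
N/71 = 4752353; 4752353 ≡ 39 (mod 71); 39·51 ≡ 1, so inverse 51.
k ≡ 135·1513081·163 + 16·3340763·36 + 136·1599133·41 + 70·4752353·51 = 61102292711.
61102292711 mod 337417063 = 29804308.

29804308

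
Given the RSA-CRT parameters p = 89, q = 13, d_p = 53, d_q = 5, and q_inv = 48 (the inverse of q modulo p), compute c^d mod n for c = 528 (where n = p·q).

m₁ = c^(d_p) mod p: c ≡ 83 (mod 89), and 83^53 mod 89 = 48.
m₂ = c^(d_q) mod q: c ≡ 8 (mod 13), and 8^5 mod 13 = 8.
h = q_inv·(m₁ − m₂) mod p = 48·(48 − 8) mod 89 = 51.
m = m₂ + h·q = 8 + 51·13 = 671.

671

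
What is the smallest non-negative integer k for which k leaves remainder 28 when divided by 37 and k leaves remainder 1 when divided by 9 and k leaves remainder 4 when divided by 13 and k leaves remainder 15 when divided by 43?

The moduli are pairwise coprime; N = 37·9·13·43 = 186147.
N/37 = 5031; 5031 ≡ 36 (mod 37); 36·36 ≡ 1, so inverse 36.
N/9 = 20683; 20683 ≡ 1 (mod 9), inverse 1.
N/13 = 14319; 14319 ≡ 6 (mod 13); 6·11 ≡ 1, so inverse 11.
N/43 = 4329; 4329 ≡ 29 (mod 43); 29·3 ≡ 1, so inverse 3.
k ≡ 28·5031·36 + 1·20683·1 + 4·14319·11 + 15·4329·3 = 5916772.
5916772 mod 186147 = 146215.

146215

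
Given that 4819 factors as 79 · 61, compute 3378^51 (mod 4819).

Mod 79: 3378 ≡ 60; 60^51 ≡ 57 (mod 79).
Mod 61: 3378 ≡ 23; 23^51 ≡ 38 (mod 61).
Combine by CRT: x ≡ 57 (mod 79), x ≡ 38 (mod 61) ⇒ x ≡ 3454 (mod 4819).

3454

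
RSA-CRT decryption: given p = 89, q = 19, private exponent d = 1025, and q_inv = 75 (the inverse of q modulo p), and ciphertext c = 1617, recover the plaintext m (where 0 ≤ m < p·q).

1454

d_p = d mod (p−1) = 1025 mod 88 = 57; d_q = d mod (q−1) = 17.
m₁ = c^(d_p) mod p: c ≡ 15 (mod 89), and 15^57 mod 89 = 30.
m₂ = c^(d_q) mod q: c ≡ 2 (mod 19), and 2^17 mod 19 = 10.
h = q_inv·(m₁ − m₂) mod p = 75·(30 − 10) mod 89 = 76.
m = m₂ + h·q = 10 + 76·19 = 1454.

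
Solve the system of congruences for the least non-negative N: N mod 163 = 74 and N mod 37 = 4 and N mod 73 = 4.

The moduli are pairwise coprime; M = 163·37·73 = 440263.
M/163 = 2701; 2701 ≡ 93 (mod 163); 93·156 ≡ 1, so inverse 156.
M/37 = 11899; 11899 ≡ 22 (mod 37); 22·32 ≡ 1, so inverse 32.
M/73 = 6031; 6031 ≡ 45 (mod 73); 45·13 ≡ 1, so inverse 13.
N ≡ 74·2701·156 + 4·11899·32 + 4·6031·13 = 33017028.
33017028 mod 440263 = 437566.

437566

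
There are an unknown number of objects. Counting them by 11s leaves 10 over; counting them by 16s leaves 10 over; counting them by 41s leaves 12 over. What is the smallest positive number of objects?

The moduli are pairwise coprime; M = 11·16·41 = 7216.
M/11 = 656; 656 ≡ 7 (mod 11); 7·8 ≡ 1, so inverse 8.
M/16 = 451; 451 ≡ 3 (mod 16); 3·11 ≡ 1, so inverse 11.
M/41 = 176; 176 ≡ 12 (mod 41); 12·24 ≡ 1, so inverse 24.
N ≡ 10·656·8 + 10·451·11 + 12·176·24 = 152778.
152778 mod 7216 = 1242.

1242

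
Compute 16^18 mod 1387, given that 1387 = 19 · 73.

1

Mod 19: 16 ≡ 16; since 18 | 18, by Fermat 16^18 ≡ 1 (mod 19).
Mod 73: 16 ≡ 16; 16^18 ≡ 1 (mod 73).
Combine by CRT: x ≡ 1 (mod 19), x ≡ 1 (mod 73) ⇒ x ≡ 1 (mod 1387).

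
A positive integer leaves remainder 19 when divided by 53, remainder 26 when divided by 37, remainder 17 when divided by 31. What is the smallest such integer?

From k ≡ 19 (mod 53) write k = 19 + 53t. Substituting into k ≡ 26 (mod 37) gives 53t ≡ 7 (mod 37), and since 16⁻¹ ≡ 7 (mod 37), t ≡ 12. Hence k ≡ 19 + 53·12 = 655 (mod 1961).
From k ≡ 655 (mod 1961) write k = 655 + 1961t. Substituting into k ≡ 17 (mod 31) gives 1961t ≡ 13 (mod 31), and since 8⁻¹ ≡ 4 (mod 31), t ≡ 21. Hence k ≡ 655 + 1961·21 = 41836 (mod 60791).

41836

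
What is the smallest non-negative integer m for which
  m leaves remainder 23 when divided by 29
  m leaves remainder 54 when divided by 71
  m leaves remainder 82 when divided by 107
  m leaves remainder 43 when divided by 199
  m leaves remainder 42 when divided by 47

1273274081

From m ≡ 23 (mod 29) write m = 23 + 29t. Substituting into m ≡ 54 (mod 71) gives 29t ≡ 31 (mod 71), and since 29⁻¹ ≡ 49 (mod 71), t ≡ 28. Hence m ≡ 23 + 29·28 = 835 (mod 2059).
From m ≡ 835 (mod 2059) write m = 835 + 2059t. Substituting into m ≡ 82 (mod 107) gives 2059t ≡ 103 (mod 107), and since 26⁻¹ ≡ 70 (mod 107), t ≡ 41. Hence m ≡ 835 + 2059·41 = 85254 (mod 220313).
From m ≡ 85254 (mod 220313) write m = 85254 + 220313t. Substituting into m ≡ 43 (mod 199) gives 220313t ≡ 160 (mod 199), and since 20⁻¹ ≡ 10 (mod 199), t ≡ 8. Hence m ≡ 85254 + 220313·8 = 1847758 (mod 43842287).
From m ≡ 1847758 (mod 43842287) write m = 1847758 + 43842287t. Substituting into m ≡ 42 (mod 47) gives 43842287t ≡ 42 (mod 47), and since 29⁻¹ ≡ 13 (mod 47), t ≡ 29. Hence m ≡ 1847758 + 43842287·29 = 1273274081 (mod 2060587489).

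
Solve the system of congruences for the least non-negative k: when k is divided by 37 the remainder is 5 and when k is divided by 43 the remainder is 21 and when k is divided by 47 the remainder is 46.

The moduli are pairwise coprime; N = 37·43·47 = 74777.
N/37 = 2021; 2021 ≡ 23 (mod 37); 23·29 ≡ 1, so inverse 29.
N/43 = 1739; 1739 ≡ 19 (mod 43); 19·34 ≡ 1, so inverse 34.
N/47 = 1591; 1591 ≡ 40 (mod 47); 40·20 ≡ 1, so inverse 20.
k ≡ 5·2021·29 + 21·1739·34 + 46·1591·20 = 2998411.
2998411 mod 74777 = 7331.

7331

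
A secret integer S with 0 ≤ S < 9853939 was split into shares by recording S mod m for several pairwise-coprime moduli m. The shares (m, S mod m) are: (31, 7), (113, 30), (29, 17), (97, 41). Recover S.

1669605

The moduli are pairwise coprime; N = 31·113·29·97 = 9853939.
N/31 = 317869; 317869 ≡ 26 (mod 31); 26·6 ≡ 1, so inverse 6.
N/113 = 87203; 87203 ≡ 80 (mod 113); 80·89 ≡ 1, so inverse 89.
N/29 = 339791; 339791 ≡ 27 (mod 29); 27·14 ≡ 1, so inverse 14.
N/97 = 101587; 101587 ≡ 28 (mod 97); 28·52 ≡ 1, so inverse 52.
S ≡ 7·317869·6 + 30·87203·89 + 17·339791·14 + 41·101587·52 = 543636250.
543636250 mod 9853939 = 1669605.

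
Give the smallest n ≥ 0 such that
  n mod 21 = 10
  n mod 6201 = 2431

gcd(21, 6201) = 3 and 3 | (2431 − 10), so the pair is consistent; merging gives n ≡ 39637 (mod 43407), where 43407 = lcm(21, 6201).
The solution is unique modulo lcm(21, 6201) = 43407.

39637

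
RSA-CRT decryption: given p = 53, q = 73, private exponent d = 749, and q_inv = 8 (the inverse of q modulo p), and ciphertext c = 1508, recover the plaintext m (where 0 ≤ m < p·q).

2348

d_p = d mod (p−1) = 749 mod 52 = 21; d_q = d mod (q−1) = 29.
m₁ = c^(d_p) mod p: c ≡ 24 (mod 53), and 24^21 mod 53 = 16.
m₂ = c^(d_q) mod q: c ≡ 48 (mod 73), and 48^29 mod 73 = 12.
h = q_inv·(m₁ − m₂) mod p = 8·(16 − 12) mod 53 = 32.
m = m₂ + h·q = 12 + 32·73 = 2348.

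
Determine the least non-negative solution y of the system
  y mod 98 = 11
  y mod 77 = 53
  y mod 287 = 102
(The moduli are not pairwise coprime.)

Combine the congruences pairwise.
gcd(98, 77) = 7 and 7 | (53 − 11), so the pair is consistent; merging gives y ≡ 207 (mod 1078), where 1078 = lcm(98, 77).
gcd(1078, 287) = 7 and 7 | (102 − 207), so the pair is consistent; merging gives y ≡ 23923 (mod 44198), where 44198 = lcm(1078, 287).
The solution is unique modulo lcm(98, 77, 287) = 44198.

23923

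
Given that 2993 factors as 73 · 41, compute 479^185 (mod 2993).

1186

Mod 73: 479 ≡ 41; by Fermat, exponent reduces to 185 mod 72 = 41; 41^41 ≡ 18 (mod 73).
Mod 41: 479 ≡ 28; by Fermat, exponent reduces to 185 mod 40 = 25; 28^25 ≡ 38 (mod 41).
Combine by CRT: x ≡ 18 (mod 73), x ≡ 38 (mod 41) ⇒ x ≡ 1186 (mod 2993).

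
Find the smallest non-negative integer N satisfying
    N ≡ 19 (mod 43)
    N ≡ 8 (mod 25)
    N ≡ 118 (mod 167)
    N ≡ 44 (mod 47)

7230383

The moduli are pairwise coprime; M = 43·25·167·47 = 8437675.
M/43 = 196225; 196225 ≡ 16 (mod 43); 16·35 ≡ 1, so inverse 35.
M/25 = 337507; 337507 ≡ 7 (mod 25); 7·18 ≡ 1, so inverse 18.
M/167 = 50525; 50525 ≡ 91 (mod 167); 91·156 ≡ 1, so inverse 156.
M/47 = 179525; 179525 ≡ 32 (mod 47); 32·25 ≡ 1, so inverse 25.
N ≡ 19·196225·35 + 8·337507·18 + 118·50525·156 + 44·179525·25 = 1306632333.
1306632333 mod 8437675 = 7230383.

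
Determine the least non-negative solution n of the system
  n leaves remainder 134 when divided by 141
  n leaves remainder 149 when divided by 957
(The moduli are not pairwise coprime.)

gcd(141, 957) = 3 and 3 | (149 − 134), so the pair is consistent; merging gives n ≡ 23117 (mod 44979), where 44979 = lcm(141, 957).
The solution is unique modulo lcm(141, 957) = 44979.

23117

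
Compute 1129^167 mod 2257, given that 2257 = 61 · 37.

1421

Mod 61: 1129 ≡ 31; by Fermat, exponent reduces to 167 mod 60 = 47; 31^47 ≡ 18 (mod 61).
Mod 37: 1129 ≡ 19; by Fermat, exponent reduces to 167 mod 36 = 23; 19^23 ≡ 15 (mod 37).
Combine by CRT: x ≡ 18 (mod 61), x ≡ 15 (mod 37) ⇒ x ≡ 1421 (mod 2257).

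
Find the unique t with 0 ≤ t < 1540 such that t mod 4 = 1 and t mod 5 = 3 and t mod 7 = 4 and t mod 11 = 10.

1033

The moduli are pairwise coprime; N = 4·5·7·11 = 1540.
N/4 = 385; 385 ≡ 1 (mod 4), inverse 1.
N/5 = 308; 308 ≡ 3 (mod 5); 3·2 ≡ 1, so inverse 2.
N/7 = 220; 220 ≡ 3 (mod 7); 3·5 ≡ 1, so inverse 5.
N/11 = 140; 140 ≡ 8 (mod 11); 8·7 ≡ 1, so inverse 7.
t ≡ 1·385·1 + 3·308·2 + 4·220·5 + 10·140·7 = 16433.
16433 mod 1540 = 1033.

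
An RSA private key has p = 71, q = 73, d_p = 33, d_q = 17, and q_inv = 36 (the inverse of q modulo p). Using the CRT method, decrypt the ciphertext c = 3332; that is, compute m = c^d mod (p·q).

1082

m₁ = c^(d_p) mod p: c ≡ 66 (mod 71), and 66^33 mod 71 = 17.
m₂ = c^(d_q) mod q: c ≡ 47 (mod 73), and 47^17 mod 73 = 60.
h = q_inv·(m₁ − m₂) mod p = 36·(17 − 60) mod 71 = 14.
m = m₂ + h·q = 60 + 14·73 = 1082.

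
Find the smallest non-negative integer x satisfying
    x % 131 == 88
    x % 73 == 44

From x ≡ 88 (mod 131) write x = 88 + 131t. Substituting into x ≡ 44 (mod 73) gives 131t ≡ 29 (mod 73), and since 58⁻¹ ≡ 34 (mod 73), t ≡ 37. Hence x ≡ 88 + 131·37 = 4935 (mod 9563).

4935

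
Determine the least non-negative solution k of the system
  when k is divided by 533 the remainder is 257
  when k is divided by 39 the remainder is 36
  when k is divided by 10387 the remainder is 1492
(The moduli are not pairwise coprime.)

gcd(533, 39) = 13 and 13 | (36 − 257), so the pair is consistent; merging gives k ≡ 1323 (mod 1599), where 1599 = lcm(533, 39).
gcd(1599, 10387) = 13 and 13 | (1492 − 1323), so the pair is consistent; merging gives k ≡ 271554 (mod 1277601), where 1277601 = lcm(1599, 10387).
The solution is unique modulo lcm(533, 39, 10387) = 1277601.

271554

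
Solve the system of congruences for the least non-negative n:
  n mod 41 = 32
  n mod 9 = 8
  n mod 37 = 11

3230

The moduli are pairwise coprime; M = 41·9·37 = 13653.
M/41 = 333; 333 ≡ 5 (mod 41); 5·33 ≡ 1, so inverse 33.
M/9 = 1517; 1517 ≡ 5 (mod 9); 5·2 ≡ 1, so inverse 2.
M/37 = 369; 369 ≡ 36 (mod 37); 36·36 ≡ 1, so inverse 36.
n ≡ 32·333·33 + 8·1517·2 + 11·369·36 = 522044.
522044 mod 13653 = 3230.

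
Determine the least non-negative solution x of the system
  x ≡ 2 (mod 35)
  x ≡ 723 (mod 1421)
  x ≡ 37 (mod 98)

6407

Combine the congruences pairwise.
gcd(35, 1421) = 7 and 7 | (723 − 2), so the pair is consistent; merging gives x ≡ 6407 (mod 7105), where 7105 = lcm(35, 1421).
gcd(7105, 98) = 49 and 49 | (37 − 6407), so the pair is consistent; merging gives x ≡ 6407 (mod 14210), where 14210 = lcm(7105, 98).
The solution is unique modulo lcm(35, 1421, 98) = 14210.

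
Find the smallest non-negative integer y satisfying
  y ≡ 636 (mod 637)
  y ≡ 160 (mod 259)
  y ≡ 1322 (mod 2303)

gcd(637, 259) = 7 and 7 | (160 − 636), so the pair is consistent; merging gives y ≡ 21657 (mod 23569), where 23569 = lcm(637, 259).
gcd(23569, 2303) = 49 and 49 | (1322 − 21657), so the pair is consistent; merging gives y ≡ 139502 (mod 1107743), where 1107743 = lcm(23569, 2303).
The solution is unique modulo lcm(637, 259, 2303) = 1107743.

139502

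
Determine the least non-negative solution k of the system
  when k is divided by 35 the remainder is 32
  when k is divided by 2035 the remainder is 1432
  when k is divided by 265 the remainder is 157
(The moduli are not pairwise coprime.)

571232

Combine the congruences pairwise.
gcd(35, 2035) = 5 and 5 | (1432 − 32), so the pair is consistent; merging gives k ≡ 1432 (mod 14245), where 14245 = lcm(35, 2035).
gcd(14245, 265) = 5 and 5 | (157 − 1432), so the pair is consistent; merging gives k ≡ 571232 (mod 754985), where 754985 = lcm(14245, 265).
The solution is unique modulo lcm(35, 2035, 265) = 754985.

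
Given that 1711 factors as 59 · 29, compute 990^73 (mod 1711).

Mod 59: 990 ≡ 46; by Fermat, exponent reduces to 73 mod 58 = 15; 46^15 ≡ 20 (mod 59).
Mod 29: 990 ≡ 4; by Fermat, exponent reduces to 73 mod 28 = 17; 4^17 ≡ 6 (mod 29).
Combine by CRT: x ≡ 20 (mod 59), x ≡ 6 (mod 29) ⇒ x ≡ 905 (mod 1711).

905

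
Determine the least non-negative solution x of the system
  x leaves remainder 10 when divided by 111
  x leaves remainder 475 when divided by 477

gcd(111, 477) = 3 and 3 | (475 − 10), so the pair is consistent; merging gives x ≡ 16216 (mod 17649), where 17649 = lcm(111, 477).
The solution is unique modulo lcm(111, 477) = 17649.

16216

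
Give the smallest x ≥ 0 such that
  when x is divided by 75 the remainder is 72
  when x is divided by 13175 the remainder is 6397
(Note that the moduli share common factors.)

19572

gcd(75, 13175) = 25 and 25 | (6397 − 72), so the pair is consistent; merging gives x ≡ 19572 (mod 39525), where 39525 = lcm(75, 13175).
The solution is unique modulo lcm(75, 13175) = 39525.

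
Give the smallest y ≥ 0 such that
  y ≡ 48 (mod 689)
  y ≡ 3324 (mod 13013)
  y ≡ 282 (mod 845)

2618937

gcd(689, 13013) = 13 and 13 | (3324 − 48), so the pair is consistent; merging gives y ≡ 549870 (mod 689689), where 689689 = lcm(689, 13013).
gcd(689689, 845) = 169 and 169 | (282 − 549870), so the pair is consistent; merging gives y ≡ 2618937 (mod 3448445), where 3448445 = lcm(689689, 845).
The solution is unique modulo lcm(689, 13013, 845) = 3448445.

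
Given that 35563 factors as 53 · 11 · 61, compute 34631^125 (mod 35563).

Mod 53: 34631 ≡ 22; by Fermat, exponent reduces to 125 mod 52 = 21; 22^21 ≡ 50 (mod 53).
Mod 11: 34631 ≡ 3; by Fermat, exponent reduces to 125 mod 10 = 5; 3^5 ≡ 1 (mod 11).
Mod 61: 34631 ≡ 44; by Fermat, exponent reduces to 125 mod 60 = 5; 44^5 ≡ 40 (mod 61).
Combine by CRT: x ≡ 50 (mod 53), x ≡ 1 (mod 11), x ≡ 40 (mod 61) ⇒ x ≡ 34871 (mod 35563).

34871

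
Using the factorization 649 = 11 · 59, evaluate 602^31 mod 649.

Mod 11: 602 ≡ 8; by Fermat, exponent reduces to 31 mod 10 = 1; 8^1 ≡ 8 (mod 11).
Mod 59: 602 ≡ 12; 12^31 ≡ 26 (mod 59).
Combine by CRT: x ≡ 8 (mod 11), x ≡ 26 (mod 59) ⇒ x ≡ 85 (mod 649).

85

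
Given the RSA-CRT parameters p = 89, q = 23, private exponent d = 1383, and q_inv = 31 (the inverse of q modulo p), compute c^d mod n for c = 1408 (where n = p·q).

1824

d_p = d mod (p−1) = 1383 mod 88 = 63; d_q = d mod (q−1) = 19.
m₁ = c^(d_p) mod p: c ≡ 73 (mod 89), and 73^63 mod 89 = 44.
m₂ = c^(d_q) mod q: c ≡ 5 (mod 23), and 5^19 mod 23 = 7.
h = q_inv·(m₁ − m₂) mod p = 31·(44 − 7) mod 89 = 79.
m = m₂ + h·q = 7 + 79·23 = 1824.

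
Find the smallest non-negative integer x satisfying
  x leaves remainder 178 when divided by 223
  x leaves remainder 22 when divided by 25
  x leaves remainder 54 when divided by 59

Combine the congruences pairwise.
From x ≡ 178 (mod 223) write x = 178 + 223t. Substituting into x ≡ 22 (mod 25) gives 223t ≡ 19 (mod 25), and since 23⁻¹ ≡ 12 (mod 25), t ≡ 3. Hence x ≡ 178 + 223·3 = 847 (mod 5575).
From x ≡ 847 (mod 5575) write x = 847 + 5575t. Substituting into x ≡ 54 (mod 59) gives 5575t ≡ 33 (mod 59), and since 29⁻¹ ≡ 57 (mod 59), t ≡ 52. Hence x ≡ 847 + 5575·52 = 290747 (mod 328925).

290747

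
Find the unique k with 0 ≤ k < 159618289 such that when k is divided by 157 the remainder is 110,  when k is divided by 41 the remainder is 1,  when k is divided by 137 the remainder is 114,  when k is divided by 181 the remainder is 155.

36014811

The moduli are pairwise coprime; N = 157·41·137·181 = 159618289.
N/157 = 1016677; 1016677 ≡ 102 (mod 157); 102·137 ≡ 1, so inverse 137.
N/41 = 3893129; 3893129 ≡ 15 (mod 41); 15·11 ≡ 1, so inverse 11.
N/137 = 1165097; 1165097 ≡ 49 (mod 137); 49·14 ≡ 1, so inverse 14.
N/181 = 881869; 881869 ≡ 37 (mod 181); 37·137 ≡ 1, so inverse 137.
k ≡ 110·1016677·137 + 1·3893129·11 + 114·1165097·14 + 155·881869·137 = 35950129836.
35950129836 mod 159618289 = 36014811.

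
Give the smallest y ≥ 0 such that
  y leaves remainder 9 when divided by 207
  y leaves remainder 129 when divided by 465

Combine the congruences pairwise.
gcd(207, 465) = 3 and 3 | (129 − 9), so the pair is consistent; merging gives y ≡ 10359 (mod 32085), where 32085 = lcm(207, 465).
The solution is unique modulo lcm(207, 465) = 32085.

10359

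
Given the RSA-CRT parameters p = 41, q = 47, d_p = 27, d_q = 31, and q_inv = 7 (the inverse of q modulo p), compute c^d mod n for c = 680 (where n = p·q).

218

m₁ = c^(d_p) mod p: c ≡ 24 (mod 41), and 24^27 mod 41 = 13.
m₂ = c^(d_q) mod q: c ≡ 22 (mod 47), and 22^31 mod 47 = 30.
h = q_inv·(m₁ − m₂) mod p = 7·(13 − 30) mod 41 = 4.
m = m₂ + h·q = 30 + 4·47 = 218.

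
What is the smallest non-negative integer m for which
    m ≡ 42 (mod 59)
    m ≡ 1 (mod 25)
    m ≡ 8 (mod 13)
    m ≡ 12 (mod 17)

Combine the congruences pairwise.
From m ≡ 42 (mod 59) write m = 42 + 59t. Substituting into m ≡ 1 (mod 25) gives 59t ≡ 9 (mod 25), and since 9⁻¹ ≡ 14 (mod 25), t ≡ 1. Hence m ≡ 42 + 59·1 = 101 (mod 1475).
From m ≡ 101 (mod 1475) write m = 101 + 1475t. Substituting into m ≡ 8 (mod 13) gives 1475t ≡ 11 (mod 13), and since 6⁻¹ ≡ 11 (mod 13), t ≡ 4. Hence m ≡ 101 + 1475·4 = 6001 (mod 19175).
From m ≡ 6001 (mod 19175) write m = 6001 + 19175t. Substituting into m ≡ 12 (mod 17) gives 19175t ≡ 12 (mod 17), and since 16⁻¹ ≡ 16 (mod 17), t ≡ 5. Hence m ≡ 6001 + 19175·5 = 101876 (mod 325975).

101876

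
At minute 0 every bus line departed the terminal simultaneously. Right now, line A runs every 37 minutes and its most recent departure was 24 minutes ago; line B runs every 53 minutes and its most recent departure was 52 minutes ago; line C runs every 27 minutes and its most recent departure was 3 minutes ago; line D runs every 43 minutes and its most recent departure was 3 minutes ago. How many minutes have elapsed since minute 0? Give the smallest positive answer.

1440804

The moduli are pairwise coprime; N = 37·53·27·43 = 2276721.
N/37 = 61533; 61533 ≡ 2 (mod 37); 2·19 ≡ 1, so inverse 19.
N/53 = 42957; 42957 ≡ 27 (mod 53); 27·2 ≡ 1, so inverse 2.
N/27 = 84323; 84323 ≡ 2 (mod 27); 2·14 ≡ 1, so inverse 14.
N/43 = 52947; 52947 ≡ 14 (mod 43); 14·40 ≡ 1, so inverse 40.
t ≡ 24·61533·19 + 52·42957·2 + 3·84323·14 + 3·52947·40 = 42421782.
42421782 mod 2276721 = 1440804.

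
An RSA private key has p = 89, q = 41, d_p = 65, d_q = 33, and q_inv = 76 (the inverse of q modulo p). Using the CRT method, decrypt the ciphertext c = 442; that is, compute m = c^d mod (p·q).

m₁ = c^(d_p) mod p: c ≡ 86 (mod 89), and 86^65 mod 89 = 41.
m₂ = c^(d_q) mod q: c ≡ 32 (mod 41), and 32^33 mod 41 = 32.
h = q_inv·(m₁ − m₂) mod p = 76·(41 − 32) mod 89 = 61.
m = m₂ + h·q = 32 + 61·41 = 2533.

2533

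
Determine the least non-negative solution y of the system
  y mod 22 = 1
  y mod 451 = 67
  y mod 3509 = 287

231881

Combine the congruences pairwise.
gcd(22, 451) = 11 and 11 | (67 − 1), so the pair is consistent; merging gives y ≡ 67 (mod 902), where 902 = lcm(22, 451).
gcd(902, 3509) = 11 and 11 | (287 − 67), so the pair is consistent; merging gives y ≡ 231881 (mod 287738), where 287738 = lcm(902, 3509).
The solution is unique modulo lcm(22, 451, 3509) = 287738.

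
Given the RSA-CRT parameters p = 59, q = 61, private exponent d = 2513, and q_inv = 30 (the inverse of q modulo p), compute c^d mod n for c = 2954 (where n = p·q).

1848

d_p = d mod (p−1) = 2513 mod 58 = 19; d_q = d mod (q−1) = 53.
m₁ = c^(d_p) mod p: c ≡ 4 (mod 59), and 4^19 mod 59 = 19.
m₂ = c^(d_q) mod q: c ≡ 26 (mod 61), and 26^53 mod 61 = 18.
h = q_inv·(m₁ − m₂) mod p = 30·(19 − 18) mod 59 = 30.
m = m₂ + h·q = 18 + 30·61 = 1848.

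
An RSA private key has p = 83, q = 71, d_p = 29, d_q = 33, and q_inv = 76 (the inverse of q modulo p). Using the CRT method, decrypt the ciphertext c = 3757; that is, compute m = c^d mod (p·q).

3974

m₁ = c^(d_p) mod p: c ≡ 22 (mod 83), and 22^29 mod 83 = 73.
m₂ = c^(d_q) mod q: c ≡ 65 (mod 71), and 65^33 mod 71 = 69.
h = q_inv·(m₁ − m₂) mod p = 76·(73 − 69) mod 83 = 55.
m = m₂ + h·q = 69 + 55·71 = 3974.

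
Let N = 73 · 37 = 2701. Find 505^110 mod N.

1131

Mod 73: 505 ≡ 67; by Fermat, exponent reduces to 110 mod 72 = 38; 67^38 ≡ 36 (mod 73).
Mod 37: 505 ≡ 24; by Fermat, exponent reduces to 110 mod 36 = 2; 24^2 ≡ 21 (mod 37).
Combine by CRT: x ≡ 36 (mod 73), x ≡ 21 (mod 37) ⇒ x ≡ 1131 (mod 2701).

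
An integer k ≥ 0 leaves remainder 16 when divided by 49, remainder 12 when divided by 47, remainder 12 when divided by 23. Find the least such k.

36766

The moduli are pairwise coprime; N = 49·47·23 = 52969.
N/49 = 1081; 1081 ≡ 3 (mod 49); 3·33 ≡ 1, so inverse 33.
N/47 = 1127; 1127 ≡ 46 (mod 47); 46·46 ≡ 1, so inverse 46.
N/23 = 2303; 2303 ≡ 3 (mod 23); 3·8 ≡ 1, so inverse 8.
k ≡ 16·1081·33 + 12·1127·46 + 12·2303·8 = 1413960.
1413960 mod 52969 = 36766.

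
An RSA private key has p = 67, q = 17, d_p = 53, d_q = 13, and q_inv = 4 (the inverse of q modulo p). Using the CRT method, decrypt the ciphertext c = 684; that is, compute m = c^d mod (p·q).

m₁ = c^(d_p) mod p: c ≡ 14 (mod 67), and 14^53 mod 67 = 40.
m₂ = c^(d_q) mod q: c ≡ 4 (mod 17), and 4^13 mod 17 = 4.
h = q_inv·(m₁ − m₂) mod p = 4·(40 − 4) mod 67 = 10.
m = m₂ + h·q = 4 + 10·17 = 174.

174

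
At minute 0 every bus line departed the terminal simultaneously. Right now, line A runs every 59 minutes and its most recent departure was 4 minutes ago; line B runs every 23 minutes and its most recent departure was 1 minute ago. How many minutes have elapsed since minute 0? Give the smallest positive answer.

From t ≡ 4 (mod 59) write t = 4 + 59s. Substituting into t ≡ 1 (mod 23) gives 59s ≡ 20 (mod 23), and since 13⁻¹ ≡ 16 (mod 23), s ≡ 21. Hence t ≡ 4 + 59·21 = 1243 (mod 1357).

1243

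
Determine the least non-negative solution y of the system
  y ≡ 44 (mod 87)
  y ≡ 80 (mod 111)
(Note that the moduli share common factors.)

1523

Combine the congruences pairwise.
gcd(87, 111) = 3 and 3 | (80 − 44), so the pair is consistent; merging gives y ≡ 1523 (mod 3219), where 3219 = lcm(87, 111).
The solution is unique modulo lcm(87, 111) = 3219.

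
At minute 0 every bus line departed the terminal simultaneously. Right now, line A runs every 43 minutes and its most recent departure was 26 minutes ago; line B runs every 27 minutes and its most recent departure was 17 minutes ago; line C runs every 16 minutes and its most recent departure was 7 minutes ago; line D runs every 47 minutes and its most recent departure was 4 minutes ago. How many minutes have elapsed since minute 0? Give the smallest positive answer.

854135

The moduli are pairwise coprime; N = 43·27·16·47 = 873072.
N/43 = 20304; 20304 ≡ 8 (mod 43); 8·27 ≡ 1, so inverse 27.
N/27 = 32336; 32336 ≡ 17 (mod 27); 17·8 ≡ 1, so inverse 8.
N/16 = 54567; 54567 ≡ 7 (mod 16); 7·7 ≡ 1, so inverse 7.
N/47 = 18576; 18576 ≡ 11 (mod 47); 11·30 ≡ 1, so inverse 30.
t ≡ 26·20304·27 + 17·32336·8 + 7·54567·7 + 4·18576·30 = 23554007.
23554007 mod 873072 = 854135.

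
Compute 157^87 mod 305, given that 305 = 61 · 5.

Mod 61: 157 ≡ 35; by Fermat, exponent reduces to 87 mod 60 = 27; 35^27 ≡ 23 (mod 61).
Mod 5: 157 ≡ 2; by Fermat, exponent reduces to 87 mod 4 = 3; 2^3 ≡ 3 (mod 5).
Combine by CRT: x ≡ 23 (mod 61), x ≡ 3 (mod 5) ⇒ x ≡ 23 (mod 305).

23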